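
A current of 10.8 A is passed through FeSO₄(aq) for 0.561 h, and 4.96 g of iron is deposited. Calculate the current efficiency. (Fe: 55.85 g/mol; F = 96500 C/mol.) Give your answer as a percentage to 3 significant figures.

78.6%

Q = 10.8 × 2019.6 = 21810 C
n(e⁻) = 21810 / 96500 = 0.2260 mol
Fe²⁺ + 2e⁻ → Fe, so theoretical n(Fe) = 0.1130 mol → 6.311 g
Efficiency = 4.96 / 6.311 = 0.7859 = 78.6%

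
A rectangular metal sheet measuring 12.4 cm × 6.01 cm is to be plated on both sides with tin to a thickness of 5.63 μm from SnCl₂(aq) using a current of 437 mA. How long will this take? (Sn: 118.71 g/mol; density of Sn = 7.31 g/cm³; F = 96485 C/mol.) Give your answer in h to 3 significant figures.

0.634 h

Plated area = 2 × 12.4 × 6.01 = 149.0 cm²
Volume = 149.0 × 5.63×10⁻⁴ cm = 0.08389 cm³
m(Sn) = 0.08389 × 7.31 = 0.6132 g
n(Sn) = 0.6132 / 118.71 = 0.005166 mol; n(e⁻) = 2 × 0.005166 = 0.01033 mol
Q = 0.01033 × 96485 = 996.7 C
t = 996.7 / 0.437 = 2281 s = 0.634 h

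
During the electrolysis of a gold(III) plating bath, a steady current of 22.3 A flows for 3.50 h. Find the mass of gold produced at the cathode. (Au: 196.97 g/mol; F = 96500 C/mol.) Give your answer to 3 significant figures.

Charge passed = 22.3 × 12600 = 2.810×10^5 C
Moles of electrons = 2.810×10^5 / 96500 = 2.912 mol
Au³⁺ + 3e⁻ → Au, so n(Au) = 2.912 / 3 = 0.9707 mol
m = 0.9707 × 196.97 = 191 g

191 g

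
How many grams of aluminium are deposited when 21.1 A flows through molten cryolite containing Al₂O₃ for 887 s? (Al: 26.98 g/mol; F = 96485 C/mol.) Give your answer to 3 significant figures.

Charge passed = 21.1 × 887 = 18720 C
n(e⁻) = 18720 / 96485 = 0.1940 mol
Al³⁺ + 3e⁻ → Al, so n(Al) = 0.1940 / 3 = 0.06467 mol
m = 0.06467 × 26.98 = 1.74 g

1.74 g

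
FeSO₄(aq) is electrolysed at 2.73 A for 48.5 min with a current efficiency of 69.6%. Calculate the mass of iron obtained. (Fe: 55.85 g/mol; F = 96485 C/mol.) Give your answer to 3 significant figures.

1.60 g

Q = 2.73 × 2910 = 7944 C
n(e⁻) = 7944 / 96485 = 0.08233 mol
Fe²⁺ + 2e⁻ → Fe, so theoretical m(Fe) = 0.04117 × 55.85 = 2.299 g
Actual mass = 69.6% × 2.299 = 1.60 g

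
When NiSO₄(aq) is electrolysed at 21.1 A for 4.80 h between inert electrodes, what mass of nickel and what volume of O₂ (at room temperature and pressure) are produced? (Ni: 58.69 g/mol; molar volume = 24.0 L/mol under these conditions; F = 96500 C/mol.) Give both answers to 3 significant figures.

Q = 21.1 × 17280 = 3.646×10^5 C; n(e⁻) = 3.646×10^5 / 96500 = 3.778 mol
Cathode: Ni²⁺ + 2e⁻ → Ni → n(Ni) = 3.778/2 = 1.889 mol → 111 g
Anode: 2H₂O → O₂ + 4H⁺ + 4e⁻ → n(O₂) = 3.778/4 = 0.9445 mol → 22.7 L

111 g Ni; 22.7 L O₂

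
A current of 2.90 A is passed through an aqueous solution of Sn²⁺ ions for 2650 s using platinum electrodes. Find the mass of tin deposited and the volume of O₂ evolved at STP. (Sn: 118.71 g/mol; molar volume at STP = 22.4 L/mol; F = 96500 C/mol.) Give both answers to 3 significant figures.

4.73 g Sn; 0.446 L O₂

Q = 2.90 × 2650 = 7685 C; n(e⁻) = 7685 / 96500 = 0.07964 mol
Cathode: Sn²⁺ + 2e⁻ → Sn → n(Sn) = 0.07964/2 = 0.03982 mol → 4.73 g
Anode: 2H₂O → O₂ + 4H⁺ + 4e⁻ → n(O₂) = 0.07964/4 = 0.01991 mol → 0.446 L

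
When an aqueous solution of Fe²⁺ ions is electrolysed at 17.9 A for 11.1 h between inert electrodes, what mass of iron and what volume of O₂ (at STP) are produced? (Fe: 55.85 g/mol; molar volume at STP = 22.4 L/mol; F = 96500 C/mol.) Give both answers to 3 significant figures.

207 g Fe; 41.5 L O₂

Q = 17.9 × 39960 = 7.153×10^5 C; n(e⁻) = 7.153×10^5 / 96500 = 7.412 mol
Cathode: Fe²⁺ + 2e⁻ → Fe → n(Fe) = 7.412/2 = 3.706 mol → 207 g
Anode: 2H₂O → O₂ + 4H⁺ + 4e⁻ → n(O₂) = 7.412/4 = 1.853 mol → 41.5 L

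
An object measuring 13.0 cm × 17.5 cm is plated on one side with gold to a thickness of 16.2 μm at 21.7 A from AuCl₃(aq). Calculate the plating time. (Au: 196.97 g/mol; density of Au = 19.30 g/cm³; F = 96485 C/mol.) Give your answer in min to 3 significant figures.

8.03 min

Plated area = 13.0 × 17.5 = 227.5 cm²
Volume = 227.5 × 16.2×10⁻⁴ cm = 0.3686 cm³
m(Au) = 0.3686 × 19.30 = 7.114 g
n(Au) = 7.114 / 196.97 = 0.03612 mol; n(e⁻) = 3 × 0.03612 = 0.1084 mol
Q = 0.1084 × 96485 = 10460 C
t = 10460 / 21.7 = 482.0 s = 8.03 min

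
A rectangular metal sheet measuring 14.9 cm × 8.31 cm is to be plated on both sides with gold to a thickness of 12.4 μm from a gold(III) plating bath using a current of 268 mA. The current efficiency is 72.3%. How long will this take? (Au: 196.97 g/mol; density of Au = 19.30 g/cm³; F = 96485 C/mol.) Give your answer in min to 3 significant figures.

749 min

Plated area = 2 × 14.9 × 8.31 = 247.6 cm²
Volume = 247.6 × 12.4×10⁻⁴ cm = 0.3070 cm³
m(Au) = 0.3070 × 19.30 = 5.925 g
n(Au) = 5.925 / 196.97 = 0.03008 mol; n(e⁻) = 3 × 0.03008 = 0.09024 mol
Q = 0.09024 × 96485 / 0.723 = 12040 C
t = 12040 / 0.268 = 44930 s = 749 min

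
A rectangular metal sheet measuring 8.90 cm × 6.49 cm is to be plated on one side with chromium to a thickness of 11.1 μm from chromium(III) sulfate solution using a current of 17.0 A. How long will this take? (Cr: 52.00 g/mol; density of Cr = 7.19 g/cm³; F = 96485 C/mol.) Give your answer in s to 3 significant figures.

151 s

Plated area = 8.90 × 6.49 = 57.76 cm²
Volume = 57.76 × 11.1×10⁻⁴ cm = 0.06411 cm³
m(Cr) = 0.06411 × 7.19 = 0.4610 g
n(Cr) = 0.4610 / 52.00 = 0.008865 mol; n(e⁻) = 3 × 0.008865 = 0.02660 mol
Q = 0.02660 × 96485 = 2567 C
t = 2567 / 17.0 = 151.0 s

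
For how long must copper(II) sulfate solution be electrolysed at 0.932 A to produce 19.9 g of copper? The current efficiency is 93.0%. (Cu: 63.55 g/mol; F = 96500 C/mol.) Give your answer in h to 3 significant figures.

19.4 h

n(Cu) = 19.9 / 63.55 = 0.3131 mol
Cu²⁺ + 2e⁻ → Cu, so n(e⁻) = 2 × 0.3131 = 0.6262 mol
Q = 0.6262 × 96500 / 0.930 = 64980 C
t = Q / I = 64980 / 0.932 = 69720 s = 19.4 h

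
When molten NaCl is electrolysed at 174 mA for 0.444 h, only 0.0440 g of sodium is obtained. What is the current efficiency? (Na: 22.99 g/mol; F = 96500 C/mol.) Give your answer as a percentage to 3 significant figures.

66.4%

Q = 0.174 × 1598.4 = 278.1 C
n(e⁻) = 278.1 / 96500 = 0.002882 mol
Na⁺ + e⁻ → Na, so theoretical n(Na) = 0.002882 mol → 0.06626 g
Efficiency = 0.0440 / 0.06626 = 0.6641 = 66.4%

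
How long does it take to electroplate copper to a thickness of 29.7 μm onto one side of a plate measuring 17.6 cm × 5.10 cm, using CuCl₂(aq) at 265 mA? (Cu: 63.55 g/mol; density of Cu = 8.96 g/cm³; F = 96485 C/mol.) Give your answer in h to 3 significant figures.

Plated area = 17.6 × 5.10 = 89.76 cm²
Volume = 89.76 × 29.7×10⁻⁴ cm = 0.2666 cm³
m(Cu) = 0.2666 × 8.96 = 2.389 g
n(Cu) = 2.389 / 63.55 = 0.03759 mol; n(e⁻) = 2 × 0.03759 = 0.07518 mol
Q = 0.07518 × 96485 = 7254 C
t = 7254 / 0.265 = 27370 s = 7.60 h

7.60 h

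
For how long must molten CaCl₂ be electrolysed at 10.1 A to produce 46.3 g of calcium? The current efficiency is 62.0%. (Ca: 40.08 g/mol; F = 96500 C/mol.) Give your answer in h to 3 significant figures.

n(Ca) = 46.3 / 40.08 = 1.155 mol
Ca²⁺ + 2e⁻ → Ca, so n(e⁻) = 2 × 1.155 = 2.310 mol
Q = 2.310 × 96500 / 0.620 = 3.595×10^5 C
t = Q / I = 3.595×10^5 / 10.1 = 35590 s = 9.89 h

9.89 h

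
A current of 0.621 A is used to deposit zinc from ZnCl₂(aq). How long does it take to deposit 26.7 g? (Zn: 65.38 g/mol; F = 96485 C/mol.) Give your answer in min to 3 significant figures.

2120 min

n(Zn) = 26.7 / 65.38 = 0.4084 mol
Zn²⁺ + 2e⁻ → Zn, so n(e⁻) = 2 × 0.4084 = 0.8168 mol
Q = 0.8168 × 96485 = 78810 C
t = Q / I = 78810 / 0.621 = 1.269×10^5 s = 2120 min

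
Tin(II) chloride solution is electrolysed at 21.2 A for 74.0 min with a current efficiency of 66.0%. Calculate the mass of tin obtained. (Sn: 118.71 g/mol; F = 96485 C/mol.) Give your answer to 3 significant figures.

Q = 21.2 × 4440 = 94130 C
n(e⁻) = 94130 / 96485 = 0.9756 mol
Sn²⁺ + 2e⁻ → Sn, so theoretical m(Sn) = 0.4878 × 118.71 = 57.91 g
Actual mass = 66.0% × 57.91 = 38.2 g

38.2 g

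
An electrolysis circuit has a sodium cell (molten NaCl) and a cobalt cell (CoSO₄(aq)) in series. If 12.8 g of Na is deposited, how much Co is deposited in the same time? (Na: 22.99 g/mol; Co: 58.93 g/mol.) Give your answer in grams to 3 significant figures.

n(Na) = 12.8 / 22.99 = 0.5568 mol
Na⁺ + e⁻ → Na, so n(e⁻) = 0.5568 mol
The cells are in series, so the same charge (and hence the same n(e⁻) = 0.5568 mol) passes through both.
Co²⁺ + 2e⁻ → Co, so n(Co) = 0.5568 / 2 = 0.2784 mol
m(Co) = 0.2784 × 58.93 = 16.4 g

16.4 g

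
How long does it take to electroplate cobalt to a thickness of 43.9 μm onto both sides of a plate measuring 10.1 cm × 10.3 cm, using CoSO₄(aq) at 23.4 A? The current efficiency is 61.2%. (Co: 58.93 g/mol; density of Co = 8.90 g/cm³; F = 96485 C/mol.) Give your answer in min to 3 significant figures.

Plated area = 2 × 10.1 × 10.3 = 208.1 cm²
Volume = 208.1 × 43.9×10⁻⁴ cm = 0.9136 cm³
m(Co) = 0.9136 × 8.90 = 8.131 g
n(Co) = 8.131 / 58.93 = 0.1380 mol; n(e⁻) = 2 × 0.1380 = 0.2760 mol
Q = 0.2760 × 96485 / 0.612 = 43510 C
t = 43510 / 23.4 = 1859 s = 31.0 min

31.0 min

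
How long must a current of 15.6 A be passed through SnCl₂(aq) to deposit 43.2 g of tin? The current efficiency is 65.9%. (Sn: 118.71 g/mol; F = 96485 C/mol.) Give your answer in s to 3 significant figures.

n(Sn) = 43.2 / 118.71 = 0.3639 mol
Sn²⁺ + 2e⁻ → Sn, so n(e⁻) = 2 × 0.3639 = 0.7278 mol
Q = 0.7278 × 96485 / 0.659 = 1.066×10^5 C
t = Q / I = 1.066×10^5 / 15.6 = 6833 s

6830 s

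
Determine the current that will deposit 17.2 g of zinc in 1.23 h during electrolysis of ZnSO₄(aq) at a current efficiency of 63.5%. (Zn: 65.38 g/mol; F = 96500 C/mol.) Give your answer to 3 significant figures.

18.1 A

n(Zn) = 17.2 / 65.38 = 0.2631 mol
Zn²⁺ + 2e⁻ → Zn, so n(e⁻) = 2 × 0.2631 = 0.5262 mol
Q = 0.5262 × 96500 / 0.635 = 79970 C
I = Q / t = 79970 / 4428 s = 18.1 A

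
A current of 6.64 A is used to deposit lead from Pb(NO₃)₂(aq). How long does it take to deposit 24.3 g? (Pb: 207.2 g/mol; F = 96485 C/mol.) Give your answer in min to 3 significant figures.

56.8 min

n(Pb) = 24.3 / 207.2 = 0.1173 mol
Pb²⁺ + 2e⁻ → Pb, so n(e⁻) = 2 × 0.1173 = 0.2346 mol
Q = 0.2346 × 96485 = 22640 C
t = Q / I = 22640 / 6.64 = 3410 s = 56.8 min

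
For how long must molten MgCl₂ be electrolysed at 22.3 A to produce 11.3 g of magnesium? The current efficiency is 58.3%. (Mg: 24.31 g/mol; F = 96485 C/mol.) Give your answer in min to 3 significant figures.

n(Mg) = 11.3 / 24.31 = 0.4648 mol
Mg²⁺ + 2e⁻ → Mg, so n(e⁻) = 2 × 0.4648 = 0.9296 mol
Q = 0.9296 × 96485 / 0.583 = 1.538×10^5 C
t = Q / I = 1.538×10^5 / 22.3 = 6897 s = 115 min

115 min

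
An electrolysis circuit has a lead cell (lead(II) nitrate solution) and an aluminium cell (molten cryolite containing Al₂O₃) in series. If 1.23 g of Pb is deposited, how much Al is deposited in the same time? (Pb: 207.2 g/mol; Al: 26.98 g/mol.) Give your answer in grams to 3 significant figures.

0.107 g

n(Pb) = 1.23 / 207.2 = 0.005936 mol
Pb²⁺ + 2e⁻ → Pb, so n(e⁻) = 2 × 0.005936 = 0.01187 mol
Same current for the same time ⇒ same n(e⁻) = 0.01187 mol in both cells.
Al³⁺ + 3e⁻ → Al, so n(Al) = 0.01187 / 3 = 0.003957 mol
m(Al) = 0.003957 × 26.98 = 0.107 g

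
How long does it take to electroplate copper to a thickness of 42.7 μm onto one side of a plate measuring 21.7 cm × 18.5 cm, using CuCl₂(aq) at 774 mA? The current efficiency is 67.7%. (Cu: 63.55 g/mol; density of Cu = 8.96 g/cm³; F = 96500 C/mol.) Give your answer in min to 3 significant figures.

1480 min

Plated area = 21.7 × 18.5 = 401.5 cm²
Volume = 401.5 × 42.7×10⁻⁴ cm = 1.714 cm³
m(Cu) = 1.714 × 8.96 = 15.36 g
n(Cu) = 15.36 / 63.55 = 0.2417 mol; n(e⁻) = 2 × 0.2417 = 0.4834 mol
Q = 0.4834 × 96500 / 0.677 = 68900 C
t = 68900 / 0.774 = 89020 s = 1480 min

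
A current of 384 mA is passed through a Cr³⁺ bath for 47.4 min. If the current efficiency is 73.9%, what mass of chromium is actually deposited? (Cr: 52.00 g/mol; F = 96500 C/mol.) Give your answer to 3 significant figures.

0.145 g

Q = 0.384 × 2844 = 1092 C
n(e⁻) = 1092 / 96500 = 0.01132 mol
Cr³⁺ + 3e⁻ → Cr, so theoretical m(Cr) = 0.003773 × 52.00 = 0.1962 g
Actual mass = 73.9% × 0.1962 = 0.145 g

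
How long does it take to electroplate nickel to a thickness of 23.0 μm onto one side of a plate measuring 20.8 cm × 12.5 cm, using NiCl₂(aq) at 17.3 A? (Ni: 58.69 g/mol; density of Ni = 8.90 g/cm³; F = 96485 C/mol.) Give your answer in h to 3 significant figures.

Plated area = 20.8 × 12.5 = 260.0 cm²
Volume = 260.0 × 23.0×10⁻⁴ cm = 0.5980 cm³
m(Ni) = 0.5980 × 8.90 = 5.322 g
n(Ni) = 5.322 / 58.69 = 0.09068 mol; n(e⁻) = 2 × 0.09068 = 0.1814 mol
Q = 0.1814 × 96485 = 17500 C
t = 17500 / 17.3 = 1012 s = 0.281 h

0.281 h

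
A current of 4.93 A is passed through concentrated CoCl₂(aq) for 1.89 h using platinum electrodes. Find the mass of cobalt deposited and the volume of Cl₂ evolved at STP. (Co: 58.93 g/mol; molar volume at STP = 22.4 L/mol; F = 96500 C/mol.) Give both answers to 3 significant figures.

Q = 4.93 × 6804 = 33540 C; n(e⁻) = 33540 / 96500 = 0.3476 mol
Cathode: Co²⁺ + 2e⁻ → Co → n(Co) = 0.3476/2 = 0.1738 mol → 10.2 g
Anode: 2Cl⁻ → Cl₂ + 2e⁻ → n(Cl₂) = 0.3476/2 = 0.1738 mol → 3.89 L

10.2 g Co; 3.89 L Cl₂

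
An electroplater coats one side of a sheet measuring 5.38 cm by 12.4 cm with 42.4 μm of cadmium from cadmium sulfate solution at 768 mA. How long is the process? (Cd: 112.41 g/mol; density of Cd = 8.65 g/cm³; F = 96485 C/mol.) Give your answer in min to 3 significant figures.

Plated area = 5.38 × 12.4 = 66.71 cm²
Volume = 66.71 × 42.4×10⁻⁴ cm = 0.2829 cm³
m(Cd) = 0.2829 × 8.65 = 2.447 g
n(Cd) = 2.447 / 112.41 = 0.02177 mol; n(e⁻) = 2 × 0.02177 = 0.04354 mol
Q = 0.04354 × 96485 = 4201 C
t = 4201 / 0.768 = 5470 s = 91.2 min

91.2 min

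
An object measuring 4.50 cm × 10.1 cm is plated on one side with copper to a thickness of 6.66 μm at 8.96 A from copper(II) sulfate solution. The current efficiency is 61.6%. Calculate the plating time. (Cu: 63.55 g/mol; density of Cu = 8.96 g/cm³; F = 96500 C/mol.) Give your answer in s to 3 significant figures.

Plated area = 4.50 × 10.1 = 45.45 cm²
Volume = 45.45 × 6.66×10⁻⁴ cm = 0.03027 cm³
m(Cu) = 0.03027 × 8.96 = 0.2712 g
n(Cu) = 0.2712 / 63.55 = 0.004268 mol; n(e⁻) = 2 × 0.004268 = 0.008536 mol
Q = 0.008536 × 96500 / 0.616 = 1337 C
t = 1337 / 8.96 = 149.2 s

149 s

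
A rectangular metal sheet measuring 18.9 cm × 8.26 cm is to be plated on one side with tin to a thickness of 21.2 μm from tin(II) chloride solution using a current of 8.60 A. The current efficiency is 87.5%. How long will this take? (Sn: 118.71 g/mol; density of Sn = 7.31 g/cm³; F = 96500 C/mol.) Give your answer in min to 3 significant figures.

Plated area = 18.9 × 8.26 = 156.1 cm²
Volume = 156.1 × 21.2×10⁻⁴ cm = 0.3309 cm³
m(Sn) = 0.3309 × 7.31 = 2.419 g
n(Sn) = 2.419 / 118.71 = 0.02038 mol; n(e⁻) = 2 × 0.02038 = 0.04076 mol
Q = 0.04076 × 96500 / 0.875 = 4495 C
t = 4495 / 8.60 = 522.7 s = 8.71 min

8.71 min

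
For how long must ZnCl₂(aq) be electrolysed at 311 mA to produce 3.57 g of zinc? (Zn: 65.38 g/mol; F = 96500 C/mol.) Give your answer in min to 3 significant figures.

565 min

n(Zn) = 3.57 / 65.38 = 0.05460 mol
Zn²⁺ + 2e⁻ → Zn, so n(e⁻) = 2 × 0.05460 = 0.1092 mol
Q = 0.1092 × 96500 = 10540 C
t = Q / I = 10540 / 0.311 = 33890 s = 565 min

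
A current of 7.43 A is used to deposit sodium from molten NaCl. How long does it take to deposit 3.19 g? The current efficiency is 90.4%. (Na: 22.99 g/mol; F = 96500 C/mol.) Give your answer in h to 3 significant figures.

0.554 h

n(Na) = 3.19 / 22.99 = 0.1388 mol
Na⁺ + e⁻ → Na, so n(e⁻) = 0.1388 mol
Q = 0.1388 × 96500 / 0.904 = 14820 C
t = Q / I = 14820 / 7.43 = 1995 s = 0.554 h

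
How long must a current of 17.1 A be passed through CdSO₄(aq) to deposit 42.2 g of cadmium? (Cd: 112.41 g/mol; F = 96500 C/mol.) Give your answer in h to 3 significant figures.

n(Cd) = 42.2 / 112.41 = 0.3754 mol
Cd²⁺ + 2e⁻ → Cd, so n(e⁻) = 2 × 0.3754 = 0.7508 mol
Q = 0.7508 × 96500 = 72450 C
t = Q / I = 72450 / 17.1 = 4237 s = 1.18 h

1.18 h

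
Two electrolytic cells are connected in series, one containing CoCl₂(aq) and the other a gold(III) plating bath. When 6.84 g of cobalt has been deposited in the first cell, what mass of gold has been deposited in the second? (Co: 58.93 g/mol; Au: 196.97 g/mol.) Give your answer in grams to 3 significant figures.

15.2 g

n(Co) = 6.84 / 58.93 = 0.1161 mol
Co²⁺ + 2e⁻ → Co, so n(e⁻) = 2 × 0.1161 = 0.2322 mol
The cells are in series, so the same charge (and hence the same n(e⁻) = 0.2322 mol) passes through both.
Au³⁺ + 3e⁻ → Au, so n(Au) = 0.2322 / 3 = 0.07740 mol
m(Au) = 0.07740 × 196.97 = 15.2 g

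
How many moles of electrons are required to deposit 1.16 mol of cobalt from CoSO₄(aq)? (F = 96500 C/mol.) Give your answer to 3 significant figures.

Co²⁺ + 2e⁻ → Co, so n(e⁻) = 2 × 1.16 = 2.320 mol

2.32 mol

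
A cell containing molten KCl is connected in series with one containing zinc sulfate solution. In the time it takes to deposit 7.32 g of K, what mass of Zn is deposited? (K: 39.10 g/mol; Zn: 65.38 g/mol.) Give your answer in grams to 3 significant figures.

6.12 g

n(K) = 7.32 / 39.10 = 0.1872 mol
K⁺ + e⁻ → K, so n(e⁻) = 0.1872 mol
Since the cells are in series, n(e⁻) in the Zn cell is also 0.1872 mol.
Zn²⁺ + 2e⁻ → Zn, so n(Zn) = 0.1872 / 2 = 0.09360 mol
m(Zn) = 0.09360 × 65.38 = 6.12 g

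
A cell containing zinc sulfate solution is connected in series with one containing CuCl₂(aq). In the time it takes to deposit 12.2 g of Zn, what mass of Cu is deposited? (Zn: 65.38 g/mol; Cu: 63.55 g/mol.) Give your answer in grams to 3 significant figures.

n(Zn) = 12.2 / 65.38 = 0.1866 mol
Zn²⁺ + 2e⁻ → Zn, so n(e⁻) = 2 × 0.1866 = 0.3732 mol
Since the cells are in series, n(e⁻) in the Cu cell is also 0.3732 mol.
Cu²⁺ + 2e⁻ → Cu, so n(Cu) = 0.3732 / 2 = 0.1866 mol
m(Cu) = 0.1866 × 63.55 = 11.9 g

11.9 g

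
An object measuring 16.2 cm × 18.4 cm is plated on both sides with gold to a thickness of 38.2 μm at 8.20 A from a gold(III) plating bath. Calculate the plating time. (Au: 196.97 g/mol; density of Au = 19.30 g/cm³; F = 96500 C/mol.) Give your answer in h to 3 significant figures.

2.19 h

Plated area = 2 × 16.2 × 18.4 = 596.2 cm²
Volume = 596.2 × 38.2×10⁻⁴ cm = 2.277 cm³
m(Au) = 2.277 × 19.30 = 43.95 g
n(Au) = 43.95 / 196.97 = 0.2231 mol; n(e⁻) = 3 × 0.2231 = 0.6693 mol
Q = 0.6693 × 96500 = 64590 C
t = 64590 / 8.20 = 7877 s = 2.19 h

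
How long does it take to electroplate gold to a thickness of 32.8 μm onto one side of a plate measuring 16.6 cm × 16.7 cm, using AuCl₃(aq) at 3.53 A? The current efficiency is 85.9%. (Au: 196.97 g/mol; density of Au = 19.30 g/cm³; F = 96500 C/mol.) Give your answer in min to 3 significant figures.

142 min

Plated area = 16.6 × 16.7 = 277.2 cm²
Volume = 277.2 × 32.8×10⁻⁴ cm = 0.9092 cm³
m(Au) = 0.9092 × 19.30 = 17.55 g
n(Au) = 17.55 / 196.97 = 0.08910 mol; n(e⁻) = 3 × 0.08910 = 0.2673 mol
Q = 0.2673 × 96500 / 0.859 = 30030 C
t = 30030 / 3.53 = 8507 s = 142 min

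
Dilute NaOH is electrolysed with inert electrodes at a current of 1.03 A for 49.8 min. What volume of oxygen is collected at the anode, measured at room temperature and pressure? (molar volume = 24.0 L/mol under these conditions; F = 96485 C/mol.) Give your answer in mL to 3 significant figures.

Q = 1.03 A × 2988 s = 3078 C
n(e⁻) = Q/F = 3078/96485 = 0.03190 mol
2H₂O → O₂ + 4H⁺ + 4e⁻, so n(O₂) = 0.03190 / 4 = 0.007975 mol
V = 0.007975 × 24.0 = 0.1914 L
= 191 mL

191 mL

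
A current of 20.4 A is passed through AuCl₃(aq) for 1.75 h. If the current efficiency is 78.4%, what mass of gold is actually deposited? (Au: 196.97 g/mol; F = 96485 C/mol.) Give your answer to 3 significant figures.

68.6 g

Q = 20.4 × 6300 = 1.285×10^5 C
n(e⁻) = 1.285×10^5 / 96485 = 1.332 mol
Au³⁺ + 3e⁻ → Au, so theoretical m(Au) = 0.4440 × 196.97 = 87.45 g
Actual mass = 78.4% × 87.45 = 68.6 g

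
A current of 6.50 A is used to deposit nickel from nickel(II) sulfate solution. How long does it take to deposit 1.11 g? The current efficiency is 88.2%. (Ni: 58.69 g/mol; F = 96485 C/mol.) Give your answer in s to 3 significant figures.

n(Ni) = 1.11 / 58.69 = 0.01891 mol
Ni²⁺ + 2e⁻ → Ni, so n(e⁻) = 2 × 0.01891 = 0.03782 mol
Q = 0.03782 × 96485 / 0.882 = 4137 C
t = Q / I = 4137 / 6.50 = 636.5 s

637 s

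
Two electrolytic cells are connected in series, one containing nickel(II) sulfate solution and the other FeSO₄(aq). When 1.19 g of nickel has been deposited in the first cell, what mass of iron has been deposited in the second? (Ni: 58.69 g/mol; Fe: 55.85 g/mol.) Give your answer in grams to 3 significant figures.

n(Ni) = 1.19 / 58.69 = 0.02028 mol
Ni²⁺ + 2e⁻ → Ni, so n(e⁻) = 2 × 0.02028 = 0.04056 mol
Since the cells are in series, n(e⁻) in the Fe cell is also 0.04056 mol.
Fe²⁺ + 2e⁻ → Fe, so n(Fe) = 0.04056 / 2 = 0.02028 mol
m(Fe) = 0.02028 × 55.85 = 1.13 g

1.13 g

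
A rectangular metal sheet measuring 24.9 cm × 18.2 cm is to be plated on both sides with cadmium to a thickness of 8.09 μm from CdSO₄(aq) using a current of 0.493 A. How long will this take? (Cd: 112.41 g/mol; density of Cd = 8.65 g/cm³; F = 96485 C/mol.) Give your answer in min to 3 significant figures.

368 min

Plated area = 2 × 24.9 × 18.2 = 906.4 cm²
Volume = 906.4 × 8.09×10⁻⁴ cm = 0.7333 cm³
m(Cd) = 0.7333 × 8.65 = 6.343 g
n(Cd) = 6.343 / 112.41 = 0.05643 mol; n(e⁻) = 2 × 0.05643 = 0.1129 mol
Q = 0.1129 × 96485 = 10890 C
t = 10890 / 0.493 = 22090 s = 368 min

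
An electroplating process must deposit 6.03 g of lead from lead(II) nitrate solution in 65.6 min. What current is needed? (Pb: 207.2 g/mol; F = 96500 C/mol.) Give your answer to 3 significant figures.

1.43 A

n(Pb) = 6.03 / 207.2 = 0.02910 mol
Pb²⁺ + 2e⁻ → Pb, so n(e⁻) = 2 × 0.02910 = 0.05820 mol
Q = 0.05820 × 96500 = 5616 C
I = Q / t = 5616 / 3936 s = 1.43 A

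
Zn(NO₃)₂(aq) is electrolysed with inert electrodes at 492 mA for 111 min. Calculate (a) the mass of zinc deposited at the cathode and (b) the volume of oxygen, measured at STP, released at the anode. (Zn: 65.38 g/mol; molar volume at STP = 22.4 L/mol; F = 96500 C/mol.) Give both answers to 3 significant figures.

1.11 g Zn; 0.190 L O₂

Q = 0.492 × 6660 = 3277 C; n(e⁻) = 3277 / 96500 = 0.03396 mol
Cathode: Zn²⁺ + 2e⁻ → Zn → n(Zn) = 0.03396/2 = 0.01698 mol → 1.11 g
Anode: 2H₂O → O₂ + 4H⁺ + 4e⁻ → n(O₂) = 0.03396/4 = 0.008490 mol → 0.190 L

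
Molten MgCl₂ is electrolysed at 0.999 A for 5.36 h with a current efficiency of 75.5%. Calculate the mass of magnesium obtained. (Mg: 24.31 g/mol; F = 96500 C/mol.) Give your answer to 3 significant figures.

1.83 g

Q = 0.999 × 19296 = 19280 C
n(e⁻) = 19280 / 96500 = 0.1998 mol
Mg²⁺ + 2e⁻ → Mg, so theoretical m(Mg) = 0.09990 × 24.31 = 2.429 g
Actual mass = 75.5% × 2.429 = 1.83 g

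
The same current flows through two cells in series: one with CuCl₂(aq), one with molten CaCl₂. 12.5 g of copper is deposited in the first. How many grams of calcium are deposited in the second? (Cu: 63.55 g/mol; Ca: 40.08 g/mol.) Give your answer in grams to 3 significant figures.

n(Cu) = 12.5 / 63.55 = 0.1967 mol
Cu²⁺ + 2e⁻ → Cu, so n(e⁻) = 2 × 0.1967 = 0.3934 mol
In series, the same 0.3934 mol of electrons flows through the second cell.
Ca²⁺ + 2e⁻ → Ca, so n(Ca) = 0.3934 / 2 = 0.1967 mol
m(Ca) = 0.1967 × 40.08 = 7.88 g

7.88 g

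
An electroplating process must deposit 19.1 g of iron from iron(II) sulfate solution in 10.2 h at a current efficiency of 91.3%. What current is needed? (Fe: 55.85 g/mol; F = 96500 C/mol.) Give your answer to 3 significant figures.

n(Fe) = 19.1 / 55.85 = 0.3420 mol
Fe²⁺ + 2e⁻ → Fe, so n(e⁻) = 2 × 0.3420 = 0.6840 mol
Q = 0.6840 × 96500 / 0.913 = 72300 C
I = Q / t = 72300 / 36720 s = 1.97 A

1.97 A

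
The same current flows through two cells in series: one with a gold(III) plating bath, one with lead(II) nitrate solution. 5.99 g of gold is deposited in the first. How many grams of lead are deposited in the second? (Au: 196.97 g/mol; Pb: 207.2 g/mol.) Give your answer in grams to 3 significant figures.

9.45 g

n(Au) = 5.99 / 196.97 = 0.03041 mol
Au³⁺ + 3e⁻ → Au, so n(e⁻) = 3 × 0.03041 = 0.09123 mol
The cells are in series, so the same charge (and hence the same n(e⁻) = 0.09123 mol) passes through both.
Pb²⁺ + 2e⁻ → Pb, so n(Pb) = 0.09123 / 2 = 0.04562 mol
m(Pb) = 0.04562 × 207.2 = 9.45 g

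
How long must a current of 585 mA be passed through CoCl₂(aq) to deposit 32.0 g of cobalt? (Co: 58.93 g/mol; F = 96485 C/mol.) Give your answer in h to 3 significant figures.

49.8 h

n(Co) = 32.0 / 58.93 = 0.5430 mol
Co²⁺ + 2e⁻ → Co, so n(e⁻) = 2 × 0.5430 = 1.086 mol
Q = 1.086 × 96485 = 1.048×10^5 C
t = Q / I = 1.048×10^5 / 0.585 = 1.791×10^5 s = 49.8 h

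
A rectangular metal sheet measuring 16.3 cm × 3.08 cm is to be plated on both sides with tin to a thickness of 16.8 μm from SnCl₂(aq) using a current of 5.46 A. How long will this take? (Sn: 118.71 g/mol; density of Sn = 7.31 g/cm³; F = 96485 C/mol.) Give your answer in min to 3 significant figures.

Plated area = 2 × 16.3 × 3.08 = 100.4 cm²
Volume = 100.4 × 16.8×10⁻⁴ cm = 0.1687 cm³
m(Sn) = 0.1687 × 7.31 = 1.233 g
n(Sn) = 1.233 / 118.71 = 0.01039 mol; n(e⁻) = 2 × 0.01039 = 0.02078 mol
Q = 0.02078 × 96485 = 2005 C
t = 2005 / 5.46 = 367.2 s = 6.12 min

6.12 min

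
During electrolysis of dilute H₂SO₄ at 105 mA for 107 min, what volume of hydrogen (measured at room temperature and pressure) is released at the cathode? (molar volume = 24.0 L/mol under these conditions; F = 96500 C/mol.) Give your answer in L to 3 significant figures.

0.0838 L

Q = It = 0.105 × 6420 = 674.1 C
n(e⁻) = 674.1 / 96500 = 0.006985 mol
2H⁺ + 2e⁻ → H₂, so n(H₂) = 0.006985 / 2 = 0.003493 mol
V = 0.003493 × 24.0 = 0.08383 L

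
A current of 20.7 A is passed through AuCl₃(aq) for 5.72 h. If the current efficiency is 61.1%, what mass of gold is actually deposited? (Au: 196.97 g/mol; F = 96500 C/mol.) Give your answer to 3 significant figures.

177 g

Q = 20.7 × 20592 = 4.263×10^5 C
n(e⁻) = 4.263×10^5 / 96500 = 4.418 mol
Au³⁺ + 3e⁻ → Au, so theoretical m(Au) = 1.473 × 196.97 = 290.1 g
Actual mass = 61.1% × 290.1 = 177 g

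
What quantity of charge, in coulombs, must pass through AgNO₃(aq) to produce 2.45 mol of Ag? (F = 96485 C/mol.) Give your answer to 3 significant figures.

2.36×10^5 C

Ag⁺ + e⁻ → Ag, so n(e⁻) = 1 × 2.45 = 2.450 mol
Q = 2.450 × 96485 = 2.364×10^5 C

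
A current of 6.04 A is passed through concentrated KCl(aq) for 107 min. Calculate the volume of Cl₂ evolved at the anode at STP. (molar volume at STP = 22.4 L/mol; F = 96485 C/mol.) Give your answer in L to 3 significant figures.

4.50 L

Q = 6.04 A × 6420 s = 38780 C
n(e⁻) = Q/F = 38780/96485 = 0.4019 mol
2Cl⁻ → Cl₂ + 2e⁻, so n(Cl₂) = 0.4019 / 2 = 0.2010 mol
V = 0.2010 × 22.4 = 4.502 L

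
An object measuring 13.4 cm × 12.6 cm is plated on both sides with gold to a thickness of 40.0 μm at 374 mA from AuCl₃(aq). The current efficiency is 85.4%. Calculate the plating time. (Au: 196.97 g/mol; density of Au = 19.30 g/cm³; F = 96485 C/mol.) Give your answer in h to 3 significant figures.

Plated area = 2 × 13.4 × 12.6 = 337.7 cm²
Volume = 337.7 × 40.0×10⁻⁴ cm = 1.351 cm³
m(Au) = 1.351 × 19.30 = 26.07 g
n(Au) = 26.07 / 196.97 = 0.1324 mol; n(e⁻) = 3 × 0.1324 = 0.3972 mol
Q = 0.3972 × 96485 / 0.854 = 44880 C
t = 44880 / 0.374 = 1.200×10^5 s = 33.3 h

33.3 h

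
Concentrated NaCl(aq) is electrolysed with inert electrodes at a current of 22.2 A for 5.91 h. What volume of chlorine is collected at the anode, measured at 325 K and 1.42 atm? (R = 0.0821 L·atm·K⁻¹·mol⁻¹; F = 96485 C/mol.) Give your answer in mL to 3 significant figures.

46000 mL

Q = 22.2 A × 21276 s = 4.723×10^5 C
n(e⁻) = Q/F = 4.723×10^5/96485 = 4.895 mol
2Cl⁻ → Cl₂ + 2e⁻, so n(Cl₂) = 4.895 / 2 = 2.448 mol
V = nRT/P = 2.448 × 0.0821 × 325 / 1.42 = 46.00 L
= 46000 mL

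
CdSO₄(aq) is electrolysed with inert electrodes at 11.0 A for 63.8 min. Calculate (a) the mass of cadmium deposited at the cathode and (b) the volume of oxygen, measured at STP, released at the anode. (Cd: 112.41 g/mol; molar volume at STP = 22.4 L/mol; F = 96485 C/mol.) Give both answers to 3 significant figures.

24.5 g Cd; 2.44 L O₂

Q = 11.0 × 3828 = 42110 C; n(e⁻) = 42110 / 96485 = 0.4364 mol
Cathode: Cd²⁺ + 2e⁻ → Cd → n(Cd) = 0.4364/2 = 0.2182 mol → 24.5 g
Anode: 2H₂O → O₂ + 4H⁺ + 4e⁻ → n(O₂) = 0.4364/4 = 0.1091 mol → 2.44 L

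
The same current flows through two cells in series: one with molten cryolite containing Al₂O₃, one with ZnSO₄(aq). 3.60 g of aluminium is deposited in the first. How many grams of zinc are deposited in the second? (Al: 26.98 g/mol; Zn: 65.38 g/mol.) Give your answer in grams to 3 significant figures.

13.1 g

n(Al) = 3.60 / 26.98 = 0.1334 mol
Al³⁺ + 3e⁻ → Al, so n(e⁻) = 3 × 0.1334 = 0.4002 mol
In series, the same 0.4002 mol of electrons flows through the second cell.
Zn²⁺ + 2e⁻ → Zn, so n(Zn) = 0.4002 / 2 = 0.2001 mol
m(Zn) = 0.2001 × 65.38 = 13.1 g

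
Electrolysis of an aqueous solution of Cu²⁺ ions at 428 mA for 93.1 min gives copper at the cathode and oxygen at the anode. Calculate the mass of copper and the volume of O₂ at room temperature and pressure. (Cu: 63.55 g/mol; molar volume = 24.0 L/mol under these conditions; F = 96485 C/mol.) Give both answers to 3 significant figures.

0.787 g Cu; 0.149 L O₂

Q = 0.428 × 5586 = 2391 C; n(e⁻) = 2391 / 96485 = 0.02478 mol
Cathode: Cu²⁺ + 2e⁻ → Cu → n(Cu) = 0.02478/2 = 0.01239 mol → 0.787 g
Anode: 2H₂O → O₂ + 4H⁺ + 4e⁻ → n(O₂) = 0.02478/4 = 0.006195 mol → 0.149 L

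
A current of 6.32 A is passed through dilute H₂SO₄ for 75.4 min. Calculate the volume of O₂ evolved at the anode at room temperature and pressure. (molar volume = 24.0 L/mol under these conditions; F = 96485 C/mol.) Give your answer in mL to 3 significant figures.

Q = It = 6.32 × 4524 = 28590 C
Moles of electrons = 28590 / 96485 = 0.2963 mol
2H₂O → O₂ + 4H⁺ + 4e⁻, so n(O₂) = 0.2963 / 4 = 0.07408 mol
V = 0.07408 × 24.0 = 1.778 L
= 1780 mL

1780 mL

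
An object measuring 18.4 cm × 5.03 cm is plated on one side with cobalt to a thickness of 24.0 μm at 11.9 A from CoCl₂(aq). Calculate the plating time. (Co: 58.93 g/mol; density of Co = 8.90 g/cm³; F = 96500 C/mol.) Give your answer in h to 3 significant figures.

Plated area = 18.4 × 5.03 = 92.55 cm²
Volume = 92.55 × 24.0×10⁻⁴ cm = 0.2221 cm³
m(Co) = 0.2221 × 8.90 = 1.977 g
n(Co) = 1.977 / 58.93 = 0.03355 mol; n(e⁻) = 2 × 0.03355 = 0.06710 mol
Q = 0.06710 × 96500 = 6475 C
t = 6475 / 11.9 = 544.1 s = 0.151 h

0.151 h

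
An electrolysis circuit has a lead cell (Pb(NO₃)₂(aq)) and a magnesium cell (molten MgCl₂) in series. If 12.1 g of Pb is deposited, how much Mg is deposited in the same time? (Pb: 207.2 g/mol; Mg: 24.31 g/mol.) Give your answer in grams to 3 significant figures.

n(Pb) = 12.1 / 207.2 = 0.05840 mol
Pb²⁺ + 2e⁻ → Pb, so n(e⁻) = 2 × 0.05840 = 0.1168 mol
The cells are in series, so the same charge (and hence the same n(e⁻) = 0.1168 mol) passes through both.
Mg²⁺ + 2e⁻ → Mg, so n(Mg) = 0.1168 / 2 = 0.05840 mol
m(Mg) = 0.05840 × 24.31 = 1.42 g

1.42 g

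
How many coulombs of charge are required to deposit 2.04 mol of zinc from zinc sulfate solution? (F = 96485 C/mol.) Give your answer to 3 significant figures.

3.94×10^5 C

Zn²⁺ + 2e⁻ → Zn, so n(e⁻) = 2 × 2.04 = 4.080 mol
Q = 4.080 × 96485 = 3.937×10^5 C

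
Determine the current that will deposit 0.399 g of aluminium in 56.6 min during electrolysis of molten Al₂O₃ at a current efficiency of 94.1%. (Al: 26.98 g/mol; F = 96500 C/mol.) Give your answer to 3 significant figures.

n(Al) = 0.399 / 26.98 = 0.01479 mol
Al³⁺ + 3e⁻ → Al, so n(e⁻) = 3 × 0.01479 = 0.04437 mol
Q = 0.04437 × 96500 / 0.941 = 4550 C
I = Q / t = 4550 / 3396 s = 1.34 A

1.34 A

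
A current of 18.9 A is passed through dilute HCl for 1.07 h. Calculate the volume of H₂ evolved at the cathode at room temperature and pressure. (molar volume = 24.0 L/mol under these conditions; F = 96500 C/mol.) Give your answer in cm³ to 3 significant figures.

9050 cm³

Charge passed = 18.9 × 3852 = 72800 C
n(e⁻) = 72800 / 96500 = 0.7544 mol
2H⁺ + 2e⁻ → H₂, so n(H₂) = 0.7544 / 2 = 0.3772 mol
V = 0.3772 × 24.0 = 9.053 L
= 9050 cm³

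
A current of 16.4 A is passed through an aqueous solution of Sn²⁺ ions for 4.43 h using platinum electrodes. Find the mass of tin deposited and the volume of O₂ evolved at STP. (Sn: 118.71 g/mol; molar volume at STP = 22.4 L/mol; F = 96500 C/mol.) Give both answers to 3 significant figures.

161 g Sn; 15.2 L O₂

Q = 16.4 × 15948 = 2.615×10^5 C; n(e⁻) = 2.615×10^5 / 96500 = 2.710 mol
Cathode: Sn²⁺ + 2e⁻ → Sn → n(Sn) = 2.710/2 = 1.355 mol → 161 g
Anode: 2H₂O → O₂ + 4H⁺ + 4e⁻ → n(O₂) = 2.710/4 = 0.6775 mol → 15.2 L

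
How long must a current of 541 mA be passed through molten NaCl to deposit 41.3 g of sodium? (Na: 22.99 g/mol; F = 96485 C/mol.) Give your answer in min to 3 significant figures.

5340 min

n(Na) = 41.3 / 22.99 = 1.796 mol
Na⁺ + e⁻ → Na, so n(e⁻) = 1.796 mol
Q = 1.796 × 96485 = 1.733×10^5 C
t = Q / I = 1.733×10^5 / 0.541 = 3.203×10^5 s = 5340 min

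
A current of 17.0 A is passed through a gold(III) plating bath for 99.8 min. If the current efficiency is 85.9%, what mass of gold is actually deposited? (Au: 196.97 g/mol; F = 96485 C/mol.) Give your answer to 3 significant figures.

59.5 g

Q = 17.0 × 5988 = 1.018×10^5 C
n(e⁻) = 1.018×10^5 / 96485 = 1.055 mol
Au³⁺ + 3e⁻ → Au, so theoretical m(Au) = 0.3517 × 196.97 = 69.27 g
Actual mass = 85.9% × 69.27 = 59.5 g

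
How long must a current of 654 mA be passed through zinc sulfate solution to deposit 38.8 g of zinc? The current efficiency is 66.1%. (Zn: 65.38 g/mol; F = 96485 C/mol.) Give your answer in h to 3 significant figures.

73.6 h

n(Zn) = 38.8 / 65.38 = 0.5935 mol
Zn²⁺ + 2e⁻ → Zn, so n(e⁻) = 2 × 0.5935 = 1.187 mol
Q = 1.187 × 96485 / 0.661 = 1.733×10^5 C
t = Q / I = 1.733×10^5 / 0.654 = 2.650×10^5 s = 73.6 h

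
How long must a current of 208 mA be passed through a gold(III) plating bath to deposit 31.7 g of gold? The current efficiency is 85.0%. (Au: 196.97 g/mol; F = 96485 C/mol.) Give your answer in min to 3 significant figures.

4390 min

n(Au) = 31.7 / 196.97 = 0.1609 mol
Au³⁺ + 3e⁻ → Au, so n(e⁻) = 3 × 0.1609 = 0.4827 mol
Q = 0.4827 × 96485 / 0.850 = 54790 C
t = Q / I = 54790 / 0.208 = 2.634×10^5 s = 4390 min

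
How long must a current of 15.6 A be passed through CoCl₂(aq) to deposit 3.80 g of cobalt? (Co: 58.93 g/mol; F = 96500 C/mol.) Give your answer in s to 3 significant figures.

n(Co) = 3.80 / 58.93 = 0.06448 mol
Co²⁺ + 2e⁻ → Co, so n(e⁻) = 2 × 0.06448 = 0.1290 mol
Q = 0.1290 × 96500 = 12450 C
t = Q / I = 12450 / 15.6 = 798.1 s

798 s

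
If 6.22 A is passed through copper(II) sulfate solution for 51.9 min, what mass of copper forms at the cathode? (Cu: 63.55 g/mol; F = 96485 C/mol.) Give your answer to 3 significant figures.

6.38 g

Q = It = 6.22 × 3114 = 19370 C
Moles of electrons = 19370 / 96485 = 0.2008 mol
Cu²⁺ + 2e⁻ → Cu, so n(Cu) = 0.2008 / 2 = 0.1004 mol
m = 0.1004 × 63.55 = 6.38 g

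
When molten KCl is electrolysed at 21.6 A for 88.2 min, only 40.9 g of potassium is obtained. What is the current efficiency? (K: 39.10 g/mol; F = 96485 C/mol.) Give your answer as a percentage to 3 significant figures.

88.3%

Q = 21.6 × 5292 = 1.143×10^5 C
n(e⁻) = 1.143×10^5 / 96485 = 1.185 mol
K⁺ + e⁻ → K, so theoretical n(K) = 1.185 mol → 46.33 g
Efficiency = 40.9 / 46.33 = 0.8828 = 88.3%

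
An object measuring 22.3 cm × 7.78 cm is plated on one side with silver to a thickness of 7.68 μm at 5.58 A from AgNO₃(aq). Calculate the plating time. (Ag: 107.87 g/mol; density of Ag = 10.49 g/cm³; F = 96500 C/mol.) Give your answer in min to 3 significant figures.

Plated area = 22.3 × 7.78 = 173.5 cm²
Volume = 173.5 × 7.68×10⁻⁴ cm = 0.1332 cm³
m(Ag) = 0.1332 × 10.49 = 1.397 g
n(Ag) = 1.397 / 107.87 = 0.01295 mol; n(e⁻) = 0.01295 mol
Q = 0.01295 × 96500 = 1250 C
t = 1250 / 5.58 = 224.0 s = 3.73 min

3.73 min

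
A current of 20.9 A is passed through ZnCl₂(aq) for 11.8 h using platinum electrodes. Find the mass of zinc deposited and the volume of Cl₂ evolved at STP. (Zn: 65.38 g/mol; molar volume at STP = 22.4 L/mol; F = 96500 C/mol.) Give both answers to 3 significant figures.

Q = 20.9 × 42480 = 8.878×10^5 C; n(e⁻) = 8.878×10^5 / 96500 = 9.200 mol
Cathode: Zn²⁺ + 2e⁻ → Zn → n(Zn) = 9.200/2 = 4.600 mol → 301 g
Anode: 2Cl⁻ → Cl₂ + 2e⁻ → n(Cl₂) = 9.200/2 = 4.600 mol → 103 L

301 g Zn; 103 L Cl₂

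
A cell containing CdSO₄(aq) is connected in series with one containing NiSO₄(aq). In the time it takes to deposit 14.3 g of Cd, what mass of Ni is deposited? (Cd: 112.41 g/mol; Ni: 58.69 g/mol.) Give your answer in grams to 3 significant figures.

n(Cd) = 14.3 / 112.41 = 0.1272 mol
Cd²⁺ + 2e⁻ → Cd, so n(e⁻) = 2 × 0.1272 = 0.2544 mol
In series, the same 0.2544 mol of electrons flows through the second cell.
Ni²⁺ + 2e⁻ → Ni, so n(Ni) = 0.2544 / 2 = 0.1272 mol
m(Ni) = 0.1272 × 58.69 = 7.47 g

7.47 g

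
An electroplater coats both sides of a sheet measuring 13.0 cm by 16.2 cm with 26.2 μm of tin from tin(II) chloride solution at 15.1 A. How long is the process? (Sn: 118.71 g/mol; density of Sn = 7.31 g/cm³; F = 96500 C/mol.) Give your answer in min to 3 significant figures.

14.5 min

Plated area = 2 × 13.0 × 16.2 = 421.2 cm²
Volume = 421.2 × 26.2×10⁻⁴ cm = 1.104 cm³
m(Sn) = 1.104 × 7.31 = 8.070 g
n(Sn) = 8.070 / 118.71 = 0.06798 mol; n(e⁻) = 2 × 0.06798 = 0.1360 mol
Q = 0.1360 × 96500 = 13120 C
t = 13120 / 15.1 = 868.9 s = 14.5 min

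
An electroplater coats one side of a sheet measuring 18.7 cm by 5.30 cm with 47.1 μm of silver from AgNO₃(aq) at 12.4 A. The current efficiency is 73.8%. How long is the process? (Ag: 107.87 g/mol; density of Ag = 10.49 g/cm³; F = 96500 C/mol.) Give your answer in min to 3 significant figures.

Plated area = 18.7 × 5.30 = 99.11 cm²
Volume = 99.11 × 47.1×10⁻⁴ cm = 0.4668 cm³
m(Ag) = 0.4668 × 10.49 = 4.897 g
n(Ag) = 4.897 / 107.87 = 0.04540 mol; n(e⁻) = 0.04540 mol
Q = 0.04540 × 96500 / 0.738 = 5936 C
t = 5936 / 12.4 = 478.7 s = 7.98 min

7.98 min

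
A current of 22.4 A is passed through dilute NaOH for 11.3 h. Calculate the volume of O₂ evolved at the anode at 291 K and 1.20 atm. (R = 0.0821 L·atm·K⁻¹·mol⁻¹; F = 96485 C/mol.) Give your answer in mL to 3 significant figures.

47000 mL

Q = It = 22.4 × 40680 = 9.112×10^5 C
n(e⁻) = Q/F = 9.112×10^5/96485 = 9.444 mol
2H₂O → O₂ + 4H⁺ + 4e⁻, so n(O₂) = 9.444 / 4 = 2.361 mol
V = nRT/P = 2.361 × 0.0821 × 291 / 1.20 = 47.01 L
= 47000 mL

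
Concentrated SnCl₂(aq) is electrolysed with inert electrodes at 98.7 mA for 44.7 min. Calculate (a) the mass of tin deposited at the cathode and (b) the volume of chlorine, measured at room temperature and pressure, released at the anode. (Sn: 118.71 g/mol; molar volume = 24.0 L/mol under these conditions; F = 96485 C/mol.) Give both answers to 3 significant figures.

0.163 g Sn; 0.0329 L Cl₂

Q = 0.0987 × 2682 = 264.7 C; n(e⁻) = 264.7 / 96485 = 0.002743 mol
Cathode: Sn²⁺ + 2e⁻ → Sn → n(Sn) = 0.002743/2 = 0.001372 mol → 0.163 g
Anode: 2Cl⁻ → Cl₂ + 2e⁻ → n(Cl₂) = 0.002743/2 = 0.001372 mol → 0.0329 L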